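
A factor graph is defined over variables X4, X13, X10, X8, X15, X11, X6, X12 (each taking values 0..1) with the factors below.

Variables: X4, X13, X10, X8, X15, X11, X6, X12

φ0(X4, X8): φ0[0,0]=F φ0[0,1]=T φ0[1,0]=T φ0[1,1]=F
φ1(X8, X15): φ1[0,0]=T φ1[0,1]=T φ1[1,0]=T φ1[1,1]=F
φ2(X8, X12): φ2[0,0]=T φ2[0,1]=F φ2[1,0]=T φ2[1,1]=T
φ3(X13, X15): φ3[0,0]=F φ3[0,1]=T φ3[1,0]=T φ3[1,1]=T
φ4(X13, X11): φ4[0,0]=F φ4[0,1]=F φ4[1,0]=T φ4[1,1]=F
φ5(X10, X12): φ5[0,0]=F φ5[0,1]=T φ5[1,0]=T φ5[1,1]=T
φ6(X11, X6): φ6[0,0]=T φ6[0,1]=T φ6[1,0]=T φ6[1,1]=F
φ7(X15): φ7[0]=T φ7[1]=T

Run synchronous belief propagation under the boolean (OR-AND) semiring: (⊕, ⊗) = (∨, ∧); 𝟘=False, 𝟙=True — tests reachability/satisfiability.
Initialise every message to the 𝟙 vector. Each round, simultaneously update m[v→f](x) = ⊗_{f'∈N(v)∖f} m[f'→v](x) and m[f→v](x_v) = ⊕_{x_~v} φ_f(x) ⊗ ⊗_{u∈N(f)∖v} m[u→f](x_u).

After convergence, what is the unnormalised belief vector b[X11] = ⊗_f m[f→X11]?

init: all messages = 𝟙 over 2 values
r1 m[φ0→X4] = [T, T]
r1 m[φ0→X8] = [T, T]
r1 m[φ1→X8] = [T, T]
r1 m[φ1→X15] = [T, T]
r1 m[φ2→X8] = [T, T]
r1 m[φ2→X12] = [T, T]
r1 m[φ3→X13] = [T, T]
r1 m[φ3→X15] = [T, T]
r1 m[φ4→X13] = [F, T]
r1 m[φ4→X11] = [T, F]
r1 m[φ5→X10] = [T, T]
r1 m[φ5→X12] = [T, T]
r1 m[φ6→X11] = [T, T]
r1 m[φ6→X6] = [T, T]
r1 m[φ7→X15] = [T, T]
r1 m[X4→φ0] = [T, T]
r1 m[X13→φ3] = [T, T]
r1 m[X13→φ4] = [T, T]
r1 m[X10→φ5] = [T, T]
r1 m[X8→φ0] = [T, T]
r1 m[X8→φ1] = [T, T]
r1 m[X8→φ2] = [T, T]
r1 m[X15→φ1] = [T, T]
r1 m[X15→φ3] = [T, T]
r1 m[X15→φ7] = [T, T]
r1 m[X11→φ4] = [T, T]
r1 m[X11→φ6] = [T, T]
r1 m[X6→φ6] = [T, T]
r1 m[X12→φ2] = [T, T]
r1 m[X12→φ5] = [T, T]
r2 m[φ0→X4] = [T, T]
r2 m[φ0→X8] = [T, T]
r2 m[φ1→X8] = [T, T]
r2 m[φ1→X15] = [T, T]
r2 m[φ2→X8] = [T, T]
r2 m[φ2→X12] = [T, T]
r2 m[φ3→X13] = [T, T]
r2 m[φ3→X15] = [T, T]
r2 m[φ4→X13] = [F, T]
r2 m[φ4→X11] = [T, F]
r2 m[φ5→X10] = [T, T]
r2 m[φ5→X12] = [T, T]
r2 m[φ6→X11] = [T, T]
r2 m[φ6→X6] = [T, T]
r2 m[φ7→X15] = [T, T]
r2 m[X4→φ0] = [T, T]
r2 m[X13→φ3] = [F, T]
r2 m[X13→φ4] = [T, T]
r2 m[X10→φ5] = [T, T]
r2 m[X8→φ0] = [T, T]
r2 m[X8→φ1] = [T, T]
r2 m[X8→φ2] = [T, T]
r2 m[X15→φ1] = [T, T]
r2 m[X15→φ3] = [T, T]
r2 m[X15→φ7] = [T, T]
r2 m[X11→φ4] = [T, T]
r2 m[X11→φ6] = [T, F]
r2 m[X6→φ6] = [T, T]
r2 m[X12→φ2] = [T, T]
r2 m[X12→φ5] = [T, T]
r3 m[φ0→X4] = [T, T]
r3 m[φ0→X8] = [T, T]
r3 m[φ1→X8] = [T, T]
r3 m[φ1→X15] = [T, T]
r3 m[φ2→X8] = [T, T]
r3 m[φ2→X12] = [T, T]
r3 m[φ3→X13] = [T, T]
r3 m[φ3→X15] = [T, T]
r3 m[φ4→X13] = [F, T]
r3 m[φ4→X11] = [T, F]
r3 m[φ5→X10] = [T, T]
r3 m[φ5→X12] = [T, T]
r3 m[φ6→X11] = [T, T]
r3 m[φ6→X6] = [T, T]
r3 m[φ7→X15] = [T, T]
r3 m[X4→φ0] = [T, T]
r3 m[X13→φ3] = [F, T]
r3 m[X13→φ4] = [T, T]
r3 m[X10→φ5] = [T, T]
r3 m[X8→φ0] = [T, T]
r3 m[X8→φ1] = [T, T]
r3 m[X8→φ2] = [T, T]
r3 m[X15→φ1] = [T, T]
r3 m[X15→φ3] = [T, T]
r3 m[X15→φ7] = [T, T]
r3 m[X11→φ4] = [T, T]
r3 m[X11→φ6] = [T, F]
r3 m[X6→φ6] = [T, T]
r3 m[X12→φ2] = [T, T]
r3 m[X12→φ5] = [T, T]
fixed point reached at round 3
b[X11] = ⊗ incoming = [T, F]

b[X11] = [T, F]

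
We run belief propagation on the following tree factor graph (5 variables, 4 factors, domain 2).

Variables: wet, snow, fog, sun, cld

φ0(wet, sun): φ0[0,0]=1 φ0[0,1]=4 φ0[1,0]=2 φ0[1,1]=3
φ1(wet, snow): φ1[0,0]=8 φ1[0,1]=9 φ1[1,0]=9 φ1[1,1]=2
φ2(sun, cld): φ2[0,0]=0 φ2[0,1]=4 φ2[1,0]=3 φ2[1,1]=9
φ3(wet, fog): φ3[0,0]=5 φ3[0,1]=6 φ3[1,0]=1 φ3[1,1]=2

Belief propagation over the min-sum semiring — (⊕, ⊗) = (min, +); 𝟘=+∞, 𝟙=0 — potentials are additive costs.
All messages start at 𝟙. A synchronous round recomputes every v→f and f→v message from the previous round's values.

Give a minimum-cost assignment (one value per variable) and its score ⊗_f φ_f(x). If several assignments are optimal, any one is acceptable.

assignment: (wet=1, snow=1, fog=0, sun=0, cld=0); score = 5

init: all messages = 𝟙 over 2 values
r1 m[φ0→wet] = [1, 2]
r1 m[φ0→sun] = [1, 3]
r1 m[φ1→wet] = [8, 2]
r1 m[φ1→snow] = [8, 2]
r1 m[φ2→sun] = [0, 3]
r1 m[φ2→cld] = [0, 4]
r1 m[φ3→wet] = [5, 1]
r1 m[φ3→fog] = [1, 2]
r1 m[wet→φ0] = [0, 0]
r1 m[wet→φ1] = [0, 0]
r1 m[wet→φ3] = [0, 0]
r1 m[snow→φ1] = [0, 0]
r1 m[fog→φ3] = [0, 0]
r1 m[sun→φ0] = [0, 0]
r1 m[sun→φ2] = [0, 0]
r1 m[cld→φ2] = [0, 0]
r2 m[φ0→wet] = [1, 2]
r2 m[φ0→sun] = [1, 3]
r2 m[φ1→wet] = [8, 2]
r2 m[φ1→snow] = [8, 2]
r2 m[φ2→sun] = [0, 3]
r2 m[φ2→cld] = [0, 4]
r2 m[φ3→wet] = [5, 1]
r2 m[φ3→fog] = [1, 2]
r2 m[wet→φ0] = [13, 3]
r2 m[wet→φ1] = [6, 3]
r2 m[wet→φ3] = [9, 4]
r2 m[snow→φ1] = [0, 0]
r2 m[fog→φ3] = [0, 0]
r2 m[sun→φ0] = [0, 3]
r2 m[sun→φ2] = [1, 3]
r2 m[cld→φ2] = [0, 0]
r3 m[φ0→wet] = [1, 2]
r3 m[φ0→sun] = [5, 6]
r3 m[φ1→wet] = [8, 2]
r3 m[φ1→snow] = [12, 5]
r3 m[φ2→sun] = [0, 3]
r3 m[φ2→cld] = [1, 5]
r3 m[φ3→wet] = [5, 1]
r3 m[φ3→fog] = [5, 6]
r3 m[wet→φ0] = [13, 3]
r3 m[wet→φ1] = [6, 3]
r3 m[wet→φ3] = [9, 4]
r3 m[snow→φ1] = [0, 0]
r3 m[fog→φ3] = [0, 0]
r3 m[sun→φ0] = [0, 3]
r3 m[sun→φ2] = [1, 3]
r3 m[cld→φ2] = [0, 0]
r4 m[φ0→wet] = [1, 2]
r4 m[φ0→sun] = [5, 6]
r4 m[φ1→wet] = [8, 2]
r4 m[φ1→snow] = [12, 5]
r4 m[φ2→sun] = [0, 3]
r4 m[φ2→cld] = [1, 5]
r4 m[φ3→wet] = [5, 1]
r4 m[φ3→fog] = [5, 6]
r4 m[wet→φ0] = [13, 3]
r4 m[wet→φ1] = [6, 3]
r4 m[wet→φ3] = [9, 4]
r4 m[snow→φ1] = [0, 0]
r4 m[fog→φ3] = [0, 0]
r4 m[sun→φ0] = [0, 3]
r4 m[sun→φ2] = [5, 6]
r4 m[cld→φ2] = [0, 0]
r5 m[φ0→wet] = [1, 2]
r5 m[φ0→sun] = [5, 6]
r5 m[φ1→wet] = [8, 2]
r5 m[φ1→snow] = [12, 5]
r5 m[φ2→sun] = [0, 3]
r5 m[φ2→cld] = [5, 9]
r5 m[φ3→wet] = [5, 1]
r5 m[φ3→fog] = [5, 6]
r5 m[wet→φ0] = [13, 3]
r5 m[wet→φ1] = [6, 3]
r5 m[wet→φ3] = [9, 4]
r5 m[snow→φ1] = [0, 0]
r5 m[fog→φ3] = [0, 0]
r5 m[sun→φ0] = [0, 3]
r5 m[sun→φ2] = [5, 6]
r5 m[cld→φ2] = [0, 0]
r6 m[φ0→wet] = [1, 2]
r6 m[φ0→sun] = [5, 6]
r6 m[φ1→wet] = [8, 2]
r6 m[φ1→snow] = [12, 5]
r6 m[φ2→sun] = [0, 3]
r6 m[φ2→cld] = [5, 9]
r6 m[φ3→wet] = [5, 1]
r6 m[φ3→fog] = [5, 6]
r6 m[wet→φ0] = [13, 3]
r6 m[wet→φ1] = [6, 3]
r6 m[wet→φ3] = [9, 4]
r6 m[snow→φ1] = [0, 0]
r6 m[fog→φ3] = [0, 0]
r6 m[sun→φ0] = [0, 3]
r6 m[sun→φ2] = [5, 6]
r6 m[cld→φ2] = [0, 0]
fixed point reached at round 6
traceback from wet: (wet=1, snow=1, fog=0, sun=0, cld=0), score=5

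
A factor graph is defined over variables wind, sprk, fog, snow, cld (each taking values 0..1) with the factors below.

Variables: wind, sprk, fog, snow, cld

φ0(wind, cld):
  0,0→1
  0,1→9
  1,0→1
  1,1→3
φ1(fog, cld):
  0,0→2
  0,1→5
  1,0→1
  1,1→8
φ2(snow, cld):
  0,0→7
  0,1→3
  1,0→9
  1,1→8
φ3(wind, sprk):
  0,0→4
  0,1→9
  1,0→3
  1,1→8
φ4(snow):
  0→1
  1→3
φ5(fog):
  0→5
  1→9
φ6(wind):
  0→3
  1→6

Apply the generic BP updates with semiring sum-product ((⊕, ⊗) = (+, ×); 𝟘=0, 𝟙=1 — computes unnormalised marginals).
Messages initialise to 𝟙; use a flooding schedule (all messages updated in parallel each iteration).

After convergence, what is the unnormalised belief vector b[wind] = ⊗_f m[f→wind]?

b[wind] = [944463, 561198]

init: all messages = 𝟙 over 2 values
r1 m[φ0→wind] = [10, 4]
r1 m[φ0→cld] = [2, 12]
r1 m[φ1→fog] = [7, 9]
r1 m[φ1→cld] = [3, 13]
r1 m[φ2→snow] = [10, 17]
r1 m[φ2→cld] = [16, 11]
r1 m[φ3→wind] = [13, 11]
r1 m[φ3→sprk] = [7, 17]
r1 m[φ4→snow] = [1, 3]
r1 m[φ5→fog] = [5, 9]
r1 m[φ6→wind] = [3, 6]
r1 m[wind→φ0] = [1, 1]
r1 m[wind→φ3] = [1, 1]
r1 m[wind→φ6] = [1, 1]
r1 m[sprk→φ3] = [1, 1]
r1 m[fog→φ1] = [1, 1]
r1 m[fog→φ5] = [1, 1]
r1 m[snow→φ2] = [1, 1]
r1 m[snow→φ4] = [1, 1]
r1 m[cld→φ0] = [1, 1]
r1 m[cld→φ1] = [1, 1]
r1 m[cld→φ2] = [1, 1]
r2 m[φ0→wind] = [10, 4]
r2 m[φ0→cld] = [2, 12]
r2 m[φ1→fog] = [7, 9]
r2 m[φ1→cld] = [3, 13]
r2 m[φ2→snow] = [10, 17]
r2 m[φ2→cld] = [16, 11]
r2 m[φ3→wind] = [13, 11]
r2 m[φ3→sprk] = [7, 17]
r2 m[φ4→snow] = [1, 3]
r2 m[φ5→fog] = [5, 9]
r2 m[φ6→wind] = [3, 6]
r2 m[wind→φ0] = [39, 66]
r2 m[wind→φ3] = [30, 24]
r2 m[wind→φ6] = [130, 44]
r2 m[sprk→φ3] = [1, 1]
r2 m[fog→φ1] = [5, 9]
r2 m[fog→φ5] = [7, 9]
r2 m[snow→φ2] = [1, 3]
r2 m[snow→φ4] = [10, 17]
r2 m[cld→φ0] = [48, 143]
r2 m[cld→φ1] = [32, 132]
r2 m[cld→φ2] = [6, 156]
r3 m[φ0→wind] = [1335, 477]
r3 m[φ0→cld] = [105, 549]
r3 m[φ1→fog] = [724, 1088]
r3 m[φ1→cld] = [19, 97]
r3 m[φ2→snow] = [510, 1302]
r3 m[φ2→cld] = [34, 27]
r3 m[φ3→wind] = [13, 11]
r3 m[φ3→sprk] = [192, 462]
r3 m[φ4→snow] = [1, 3]
r3 m[φ5→fog] = [5, 9]
r3 m[φ6→wind] = [3, 6]
r3 m[wind→φ0] = [39, 66]
r3 m[wind→φ3] = [30, 24]
r3 m[wind→φ6] = [130, 44]
r3 m[sprk→φ3] = [1, 1]
r3 m[fog→φ1] = [5, 9]
r3 m[fog→φ5] = [7, 9]
r3 m[snow→φ2] = [1, 3]
r3 m[snow→φ4] = [10, 17]
r3 m[cld→φ0] = [48, 143]
r3 m[cld→φ1] = [32, 132]
r3 m[cld→φ2] = [6, 156]
r4 m[φ0→wind] = [1335, 477]
r4 m[φ0→cld] = [105, 549]
r4 m[φ1→fog] = [724, 1088]
r4 m[φ1→cld] = [19, 97]
r4 m[φ2→snow] = [510, 1302]
r4 m[φ2→cld] = [34, 27]
r4 m[φ3→wind] = [13, 11]
r4 m[φ3→sprk] = [192, 462]
r4 m[φ4→snow] = [1, 3]
r4 m[φ5→fog] = [5, 9]
r4 m[φ6→wind] = [3, 6]
r4 m[wind→φ0] = [39, 66]
r4 m[wind→φ3] = [4005, 2862]
r4 m[wind→φ6] = [17355, 5247]
r4 m[sprk→φ3] = [1, 1]
r4 m[fog→φ1] = [5, 9]
r4 m[fog→φ5] = [724, 1088]
r4 m[snow→φ2] = [1, 3]
r4 m[snow→φ4] = [510, 1302]
r4 m[cld→φ0] = [646, 2619]
r4 m[cld→φ1] = [3570, 14823]
r4 m[cld→φ2] = [1995, 53253]
r5 m[φ0→wind] = [24217, 8503]
r5 m[φ0→cld] = [105, 549]
r5 m[φ1→fog] = [81255, 122154]
r5 m[φ1→cld] = [19, 97]
r5 m[φ2→snow] = [173724, 443979]
r5 m[φ2→cld] = [34, 27]
r5 m[φ3→wind] = [13, 11]
r5 m[φ3→sprk] = [24606, 58941]
r5 m[φ4→snow] = [1, 3]
r5 m[φ5→fog] = [5, 9]
r5 m[φ6→wind] = [3, 6]
r5 m[wind→φ0] = [39, 66]
r5 m[wind→φ3] = [4005, 2862]
r5 m[wind→φ6] = [17355, 5247]
r5 m[sprk→φ3] = [1, 1]
r5 m[fog→φ1] = [5, 9]
r5 m[fog→φ5] = [724, 1088]
r5 m[snow→φ2] = [1, 3]
r5 m[snow→φ4] = [510, 1302]
r5 m[cld→φ0] = [646, 2619]
r5 m[cld→φ1] = [3570, 14823]
r5 m[cld→φ2] = [1995, 53253]
r6 m[φ0→wind] = [24217, 8503]
r6 m[φ0→cld] = [105, 549]
r6 m[φ1→fog] = [81255, 122154]
r6 m[φ1→cld] = [19, 97]
r6 m[φ2→snow] = [173724, 443979]
r6 m[φ2→cld] = [34, 27]
r6 m[φ3→wind] = [13, 11]
r6 m[φ3→sprk] = [24606, 58941]
r6 m[φ4→snow] = [1, 3]
r6 m[φ5→fog] = [5, 9]
r6 m[φ6→wind] = [3, 6]
r6 m[wind→φ0] = [39, 66]
r6 m[wind→φ3] = [72651, 51018]
r6 m[wind→φ6] = [314821, 93533]
r6 m[sprk→φ3] = [1, 1]
r6 m[fog→φ1] = [5, 9]
r6 m[fog→φ5] = [81255, 122154]
r6 m[snow→φ2] = [1, 3]
r6 m[snow→φ4] = [173724, 443979]
r6 m[cld→φ0] = [646, 2619]
r6 m[cld→φ1] = [3570, 14823]
r6 m[cld→φ2] = [1995, 53253]
r7 m[φ0→wind] = [24217, 8503]
r7 m[φ0→cld] = [105, 549]
r7 m[φ1→fog] = [81255, 122154]
r7 m[φ1→cld] = [19, 97]
r7 m[φ2→snow] = [173724, 443979]
r7 m[φ2→cld] = [34, 27]
r7 m[φ3→wind] = [13, 11]
r7 m[φ3→sprk] = [443658, 1062003]
r7 m[φ4→snow] = [1, 3]
r7 m[φ5→fog] = [5, 9]
r7 m[φ6→wind] = [3, 6]
r7 m[wind→φ0] = [39, 66]
r7 m[wind→φ3] = [72651, 51018]
r7 m[wind→φ6] = [314821, 93533]
r7 m[sprk→φ3] = [1, 1]
r7 m[fog→φ1] = [5, 9]
r7 m[fog→φ5] = [81255, 122154]
r7 m[snow→φ2] = [1, 3]
r7 m[snow→φ4] = [173724, 443979]
r7 m[cld→φ0] = [646, 2619]
r7 m[cld→φ1] = [3570, 14823]
r7 m[cld→φ2] = [1995, 53253]
r8 m[φ0→wind] = [24217, 8503]
r8 m[φ0→cld] = [105, 549]
r8 m[φ1→fog] = [81255, 122154]
r8 m[φ1→cld] = [19, 97]
r8 m[φ2→snow] = [173724, 443979]
r8 m[φ2→cld] = [34, 27]
r8 m[φ3→wind] = [13, 11]
r8 m[φ3→sprk] = [443658, 1062003]
r8 m[φ4→snow] = [1, 3]
r8 m[φ5→fog] = [5, 9]
r8 m[φ6→wind] = [3, 6]
r8 m[wind→φ0] = [39, 66]
r8 m[wind→φ3] = [72651, 51018]
r8 m[wind→φ6] = [314821, 93533]
r8 m[sprk→φ3] = [1, 1]
r8 m[fog→φ1] = [5, 9]
r8 m[fog→φ5] = [81255, 122154]
r8 m[snow→φ2] = [1, 3]
r8 m[snow→φ4] = [173724, 443979]
r8 m[cld→φ0] = [646, 2619]
r8 m[cld→φ1] = [3570, 14823]
r8 m[cld→φ2] = [1995, 53253]
fixed point reached at round 8
b[wind] = ⊗ incoming = [944463, 561198]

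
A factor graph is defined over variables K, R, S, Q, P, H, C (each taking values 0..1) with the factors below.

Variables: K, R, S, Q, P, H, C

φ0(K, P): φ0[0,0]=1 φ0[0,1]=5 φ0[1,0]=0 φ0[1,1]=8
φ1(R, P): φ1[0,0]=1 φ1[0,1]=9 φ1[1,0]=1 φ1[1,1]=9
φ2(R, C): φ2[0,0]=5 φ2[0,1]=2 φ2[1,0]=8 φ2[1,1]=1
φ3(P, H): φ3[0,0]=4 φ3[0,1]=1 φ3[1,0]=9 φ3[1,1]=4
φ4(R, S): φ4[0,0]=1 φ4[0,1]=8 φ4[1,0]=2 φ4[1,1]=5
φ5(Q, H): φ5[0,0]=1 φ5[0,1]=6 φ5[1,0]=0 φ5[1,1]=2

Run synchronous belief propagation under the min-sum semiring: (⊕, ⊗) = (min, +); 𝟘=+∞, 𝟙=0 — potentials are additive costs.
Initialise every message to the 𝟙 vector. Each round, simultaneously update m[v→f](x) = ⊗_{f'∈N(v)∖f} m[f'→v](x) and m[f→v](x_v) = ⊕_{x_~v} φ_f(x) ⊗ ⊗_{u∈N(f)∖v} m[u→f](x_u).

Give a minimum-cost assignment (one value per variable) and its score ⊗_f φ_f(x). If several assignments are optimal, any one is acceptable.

init: all messages = 𝟙 over 2 values
r1 m[φ0→K] = [1, 0]
r1 m[φ0→P] = [0, 5]
r1 m[φ1→R] = [1, 1]
r1 m[φ1→P] = [1, 9]
r1 m[φ2→R] = [2, 1]
r1 m[φ2→C] = [5, 1]
r1 m[φ3→P] = [1, 4]
r1 m[φ3→H] = [4, 1]
r1 m[φ4→R] = [1, 2]
r1 m[φ4→S] = [1, 5]
r1 m[φ5→Q] = [1, 0]
r1 m[φ5→H] = [0, 2]
r1 m[K→φ0] = [0, 0]
r1 m[R→φ1] = [0, 0]
r1 m[R→φ2] = [0, 0]
r1 m[R→φ4] = [0, 0]
r1 m[S→φ4] = [0, 0]
r1 m[Q→φ5] = [0, 0]
r1 m[P→φ0] = [0, 0]
r1 m[P→φ1] = [0, 0]
r1 m[P→φ3] = [0, 0]
r1 m[H→φ3] = [0, 0]
r1 m[H→φ5] = [0, 0]
r1 m[C→φ2] = [0, 0]
r2 m[φ0→K] = [1, 0]
r2 m[φ0→P] = [0, 5]
r2 m[φ1→R] = [1, 1]
r2 m[φ1→P] = [1, 9]
r2 m[φ2→R] = [2, 1]
r2 m[φ2→C] = [5, 1]
r2 m[φ3→P] = [1, 4]
r2 m[φ3→H] = [4, 1]
r2 m[φ4→R] = [1, 2]
r2 m[φ4→S] = [1, 5]
r2 m[φ5→Q] = [1, 0]
r2 m[φ5→H] = [0, 2]
r2 m[K→φ0] = [0, 0]
r2 m[R→φ1] = [3, 3]
r2 m[R→φ2] = [2, 3]
r2 m[R→φ4] = [3, 2]
r2 m[S→φ4] = [0, 0]
r2 m[Q→φ5] = [0, 0]
r2 m[P→φ0] = [2, 13]
r2 m[P→φ1] = [1, 9]
r2 m[P→φ3] = [1, 14]
r2 m[H→φ3] = [0, 2]
r2 m[H→φ5] = [4, 1]
r2 m[C→φ2] = [0, 0]
r3 m[φ0→K] = [3, 2]
r3 m[φ0→P] = [0, 5]
r3 m[φ1→R] = [2, 2]
r3 m[φ1→P] = [4, 12]
r3 m[φ2→R] = [2, 1]
r3 m[φ2→C] = [7, 4]
r3 m[φ3→P] = [3, 6]
r3 m[φ3→H] = [5, 2]
r3 m[φ4→R] = [1, 2]
r3 m[φ4→S] = [4, 7]
r3 m[φ5→Q] = [5, 3]
r3 m[φ5→H] = [0, 2]
r3 m[K→φ0] = [0, 0]
r3 m[R→φ1] = [3, 3]
r3 m[R→φ2] = [2, 3]
r3 m[R→φ4] = [3, 2]
r3 m[S→φ4] = [0, 0]
r3 m[Q→φ5] = [0, 0]
r3 m[P→φ0] = [2, 13]
r3 m[P→φ1] = [1, 9]
r3 m[P→φ3] = [1, 14]
r3 m[H→φ3] = [0, 2]
r3 m[H→φ5] = [4, 1]
r3 m[C→φ2] = [0, 0]
r4 m[φ0→K] = [3, 2]
r4 m[φ0→P] = [0, 5]
r4 m[φ1→R] = [2, 2]
r4 m[φ1→P] = [4, 12]
r4 m[φ2→R] = [2, 1]
r4 m[φ2→C] = [7, 4]
r4 m[φ3→P] = [3, 6]
r4 m[φ3→H] = [5, 2]
r4 m[φ4→R] = [1, 2]
r4 m[φ4→S] = [4, 7]
r4 m[φ5→Q] = [5, 3]
r4 m[φ5→H] = [0, 2]
r4 m[K→φ0] = [0, 0]
r4 m[R→φ1] = [3, 3]
r4 m[R→φ2] = [3, 4]
r4 m[R→φ4] = [4, 3]
r4 m[S→φ4] = [0, 0]
r4 m[Q→φ5] = [0, 0]
r4 m[P→φ0] = [7, 18]
r4 m[P→φ1] = [3, 11]
r4 m[P→φ3] = [4, 17]
r4 m[H→φ3] = [0, 2]
r4 m[H→φ5] = [5, 2]
r4 m[C→φ2] = [0, 0]
r5 m[φ0→K] = [8, 7]
r5 m[φ0→P] = [0, 5]
r5 m[φ1→R] = [4, 4]
r5 m[φ1→P] = [4, 12]
r5 m[φ2→R] = [2, 1]
r5 m[φ2→C] = [8, 5]
r5 m[φ3→P] = [3, 6]
r5 m[φ3→H] = [8, 5]
r5 m[φ4→R] = [1, 2]
r5 m[φ4→S] = [5, 8]
r5 m[φ5→Q] = [6, 4]
r5 m[φ5→H] = [0, 2]
r5 m[K→φ0] = [0, 0]
r5 m[R→φ1] = [3, 3]
r5 m[R→φ2] = [3, 4]
r5 m[R→φ4] = [4, 3]
r5 m[S→φ4] = [0, 0]
r5 m[Q→φ5] = [0, 0]
r5 m[P→φ0] = [7, 18]
r5 m[P→φ1] = [3, 11]
r5 m[P→φ3] = [4, 17]
r5 m[H→φ3] = [0, 2]
r5 m[H→φ5] = [5, 2]
r5 m[C→φ2] = [0, 0]
r6 m[φ0→K] = [8, 7]
r6 m[φ0→P] = [0, 5]
r6 m[φ1→R] = [4, 4]
r6 m[φ1→P] = [4, 12]
r6 m[φ2→R] = [2, 1]
r6 m[φ2→C] = [8, 5]
r6 m[φ3→P] = [3, 6]
r6 m[φ3→H] = [8, 5]
r6 m[φ4→R] = [1, 2]
r6 m[φ4→S] = [5, 8]
r6 m[φ5→Q] = [6, 4]
r6 m[φ5→H] = [0, 2]
r6 m[K→φ0] = [0, 0]
r6 m[R→φ1] = [3, 3]
r6 m[R→φ2] = [5, 6]
r6 m[R→φ4] = [6, 5]
r6 m[S→φ4] = [0, 0]
r6 m[Q→φ5] = [0, 0]
r6 m[P→φ0] = [7, 18]
r6 m[P→φ1] = [3, 11]
r6 m[P→φ3] = [4, 17]
r6 m[H→φ3] = [0, 2]
r6 m[H→φ5] = [8, 5]
r6 m[C→φ2] = [0, 0]
r7 m[φ0→K] = [8, 7]
r7 m[φ0→P] = [0, 5]
r7 m[φ1→R] = [4, 4]
r7 m[φ1→P] = [4, 12]
r7 m[φ2→R] = [2, 1]
r7 m[φ2→C] = [10, 7]
r7 m[φ3→P] = [3, 6]
r7 m[φ3→H] = [8, 5]
r7 m[φ4→R] = [1, 2]
r7 m[φ4→S] = [7, 10]
r7 m[φ5→Q] = [9, 7]
r7 m[φ5→H] = [0, 2]
r7 m[K→φ0] = [0, 0]
r7 m[R→φ1] = [3, 3]
r7 m[R→φ2] = [5, 6]
r7 m[R→φ4] = [6, 5]
r7 m[S→φ4] = [0, 0]
r7 m[Q→φ5] = [0, 0]
r7 m[P→φ0] = [7, 18]
r7 m[P→φ1] = [3, 11]
r7 m[P→φ3] = [4, 17]
r7 m[H→φ3] = [0, 2]
r7 m[H→φ5] = [8, 5]
r7 m[C→φ2] = [0, 0]
r8 m[φ0→K] = [8, 7]
r8 m[φ0→P] = [0, 5]
r8 m[φ1→R] = [4, 4]
r8 m[φ1→P] = [4, 12]
r8 m[φ2→R] = [2, 1]
r8 m[φ2→C] = [10, 7]
r8 m[φ3→P] = [3, 6]
r8 m[φ3→H] = [8, 5]
r8 m[φ4→R] = [1, 2]
r8 m[φ4→S] = [7, 10]
r8 m[φ5→Q] = [9, 7]
r8 m[φ5→H] = [0, 2]
r8 m[K→φ0] = [0, 0]
r8 m[R→φ1] = [3, 3]
r8 m[R→φ2] = [5, 6]
r8 m[R→φ4] = [6, 5]
r8 m[S→φ4] = [0, 0]
r8 m[Q→φ5] = [0, 0]
r8 m[P→φ0] = [7, 18]
r8 m[P→φ1] = [3, 11]
r8 m[P→φ3] = [4, 17]
r8 m[H→φ3] = [0, 2]
r8 m[H→φ5] = [8, 5]
r8 m[C→φ2] = [0, 0]
fixed point reached at round 8
traceback from K: (K=1, R=0, S=0, Q=1, P=0, H=1, C=1), score=7

assignment: (K=1, R=0, S=0, Q=1, P=0, H=1, C=1); score = 7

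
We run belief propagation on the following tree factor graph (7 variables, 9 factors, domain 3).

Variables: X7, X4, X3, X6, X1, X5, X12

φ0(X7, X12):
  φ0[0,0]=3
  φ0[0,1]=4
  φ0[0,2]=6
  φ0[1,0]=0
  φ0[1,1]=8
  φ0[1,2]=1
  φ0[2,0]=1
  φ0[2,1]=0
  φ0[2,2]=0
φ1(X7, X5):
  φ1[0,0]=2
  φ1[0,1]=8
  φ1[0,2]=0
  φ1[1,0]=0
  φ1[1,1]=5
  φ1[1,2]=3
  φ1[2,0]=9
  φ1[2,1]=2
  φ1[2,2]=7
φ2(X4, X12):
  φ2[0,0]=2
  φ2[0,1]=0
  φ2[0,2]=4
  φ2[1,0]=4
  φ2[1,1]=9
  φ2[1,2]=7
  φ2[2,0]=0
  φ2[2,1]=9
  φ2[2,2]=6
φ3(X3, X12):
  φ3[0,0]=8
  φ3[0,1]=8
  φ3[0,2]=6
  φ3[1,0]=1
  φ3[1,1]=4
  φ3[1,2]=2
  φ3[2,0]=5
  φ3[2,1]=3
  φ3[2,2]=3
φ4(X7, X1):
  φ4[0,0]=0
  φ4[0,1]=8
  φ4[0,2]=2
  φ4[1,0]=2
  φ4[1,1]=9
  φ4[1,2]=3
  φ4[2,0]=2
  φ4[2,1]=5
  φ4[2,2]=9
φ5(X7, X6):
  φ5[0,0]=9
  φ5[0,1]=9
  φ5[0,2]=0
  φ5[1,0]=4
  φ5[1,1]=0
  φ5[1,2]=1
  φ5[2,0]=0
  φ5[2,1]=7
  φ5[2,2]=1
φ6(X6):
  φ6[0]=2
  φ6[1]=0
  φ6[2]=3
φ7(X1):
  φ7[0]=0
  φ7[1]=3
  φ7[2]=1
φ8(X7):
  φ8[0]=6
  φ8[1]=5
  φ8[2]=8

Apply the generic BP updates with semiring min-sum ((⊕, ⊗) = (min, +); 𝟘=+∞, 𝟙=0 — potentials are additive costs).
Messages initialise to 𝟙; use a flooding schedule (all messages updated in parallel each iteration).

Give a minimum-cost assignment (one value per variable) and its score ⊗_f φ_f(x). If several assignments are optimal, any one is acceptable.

init: all messages = 𝟙 over 3 values
r1 m[φ0→X7] = [3, 0, 0]
r1 m[φ0→X12] = [0, 0, 0]
r1 m[φ1→X7] = [0, 0, 2]
r1 m[φ1→X5] = [0, 2, 0]
r1 m[φ2→X4] = [0, 4, 0]
r1 m[φ2→X12] = [0, 0, 4]
r1 m[φ3→X3] = [6, 1, 3]
r1 m[φ3→X12] = [1, 3, 2]
r1 m[φ4→X7] = [0, 2, 2]
r1 m[φ4→X1] = [0, 5, 2]
r1 m[φ5→X7] = [0, 0, 0]
r1 m[φ5→X6] = [0, 0, 0]
r1 m[φ6→X6] = [2, 0, 3]
r1 m[φ7→X1] = [0, 3, 1]
r1 m[φ8→X7] = [6, 5, 8]
r1 m[X7→φ0] = [0, 0, 0]
r1 m[X7→φ1] = [0, 0, 0]
r1 m[X7→φ4] = [0, 0, 0]
r1 m[X7→φ5] = [0, 0, 0]
r1 m[X7→φ8] = [0, 0, 0]
r1 m[X4→φ2] = [0, 0, 0]
r1 m[X3→φ3] = [0, 0, 0]
r1 m[X6→φ5] = [0, 0, 0]
r1 m[X6→φ6] = [0, 0, 0]
r1 m[X1→φ4] = [0, 0, 0]
r1 m[X1→φ7] = [0, 0, 0]
r1 m[X5→φ1] = [0, 0, 0]
r1 m[X12→φ0] = [0, 0, 0]
r1 m[X12→φ2] = [0, 0, 0]
r1 m[X12→φ3] = [0, 0, 0]
r2 m[φ0→X7] = [3, 0, 0]
r2 m[φ0→X12] = [0, 0, 0]
r2 m[φ1→X7] = [0, 0, 2]
r2 m[φ1→X5] = [0, 2, 0]
r2 m[φ2→X4] = [0, 4, 0]
r2 m[φ2→X12] = [0, 0, 4]
r2 m[φ3→X3] = [6, 1, 3]
r2 m[φ3→X12] = [1, 3, 2]
r2 m[φ4→X7] = [0, 2, 2]
r2 m[φ4→X1] = [0, 5, 2]
r2 m[φ5→X7] = [0, 0, 0]
r2 m[φ5→X6] = [0, 0, 0]
r2 m[φ6→X6] = [2, 0, 3]
r2 m[φ7→X1] = [0, 3, 1]
r2 m[φ8→X7] = [6, 5, 8]
r2 m[X7→φ0] = [6, 7, 12]
r2 m[X7→φ1] = [9, 7, 10]
r2 m[X7→φ4] = [9, 5, 10]
r2 m[X7→φ5] = [9, 7, 12]
r2 m[X7→φ8] = [3, 2, 4]
r2 m[X4→φ2] = [0, 0, 0]
r2 m[X3→φ3] = [0, 0, 0]
r2 m[X6→φ5] = [2, 0, 3]
r2 m[X6→φ6] = [0, 0, 0]
r2 m[X1→φ4] = [0, 3, 1]
r2 m[X1→φ7] = [0, 5, 2]
r2 m[X5→φ1] = [0, 0, 0]
r2 m[X12→φ0] = [1, 3, 6]
r2 m[X12→φ2] = [1, 3, 2]
r2 m[X12→φ3] = [0, 0, 4]
r3 m[φ0→X7] = [4, 1, 2]
r3 m[φ0→X12] = [7, 10, 8]
r3 m[φ1→X7] = [0, 0, 2]
r3 m[φ1→X5] = [7, 12, 9]
r3 m[φ2→X4] = [3, 5, 1]
r3 m[φ2→X12] = [0, 0, 4]
r3 m[φ3→X3] = [8, 1, 3]
r3 m[φ3→X12] = [1, 3, 2]
r3 m[φ4→X7] = [0, 2, 2]
r3 m[φ4→X1] = [7, 14, 8]
r3 m[φ5→X7] = [3, 0, 2]
r3 m[φ5→X6] = [11, 7, 8]
r3 m[φ6→X6] = [2, 0, 3]
r3 m[φ7→X1] = [0, 3, 1]
r3 m[φ8→X7] = [6, 5, 8]
r3 m[X7→φ0] = [6, 7, 12]
r3 m[X7→φ1] = [9, 7, 10]
r3 m[X7→φ4] = [9, 5, 10]
r3 m[X7→φ5] = [9, 7, 12]
r3 m[X7→φ8] = [3, 2, 4]
r3 m[X4→φ2] = [0, 0, 0]
r3 m[X3→φ3] = [0, 0, 0]
r3 m[X6→φ5] = [2, 0, 3]
r3 m[X6→φ6] = [0, 0, 0]
r3 m[X1→φ4] = [0, 3, 1]
r3 m[X1→φ7] = [0, 5, 2]
r3 m[X5→φ1] = [0, 0, 0]
r3 m[X12→φ0] = [1, 3, 6]
r3 m[X12→φ2] = [1, 3, 2]
r3 m[X12→φ3] = [0, 0, 4]
r4 m[φ0→X7] = [4, 1, 2]
r4 m[φ0→X12] = [7, 10, 8]
r4 m[φ1→X7] = [0, 0, 2]
r4 m[φ1→X5] = [7, 12, 9]
r4 m[φ2→X4] = [3, 5, 1]
r4 m[φ2→X12] = [0, 0, 4]
r4 m[φ3→X3] = [8, 1, 3]
r4 m[φ3→X12] = [1, 3, 2]
r4 m[φ4→X7] = [0, 2, 2]
r4 m[φ4→X1] = [7, 14, 8]
r4 m[φ5→X7] = [3, 0, 2]
r4 m[φ5→X6] = [11, 7, 8]
r4 m[φ6→X6] = [2, 0, 3]
r4 m[φ7→X1] = [0, 3, 1]
r4 m[φ8→X7] = [6, 5, 8]
r4 m[X7→φ0] = [9, 7, 14]
r4 m[X7→φ1] = [13, 8, 14]
r4 m[X7→φ4] = [13, 6, 14]
r4 m[X7→φ5] = [10, 8, 14]
r4 m[X7→φ8] = [7, 3, 8]
r4 m[X4→φ2] = [0, 0, 0]
r4 m[X3→φ3] = [0, 0, 0]
r4 m[X6→φ5] = [2, 0, 3]
r4 m[X6→φ6] = [11, 7, 8]
r4 m[X1→φ4] = [0, 3, 1]
r4 m[X1→φ7] = [7, 14, 8]
r4 m[X5→φ1] = [0, 0, 0]
r4 m[X12→φ0] = [1, 3, 6]
r4 m[X12→φ2] = [8, 13, 10]
r4 m[X12→φ3] = [7, 10, 12]
r5 m[φ0→X7] = [4, 1, 2]
r5 m[φ0→X12] = [7, 13, 8]
r5 m[φ1→X7] = [0, 0, 2]
r5 m[φ1→X5] = [8, 13, 11]
r5 m[φ2→X4] = [10, 12, 8]
r5 m[φ2→X12] = [0, 0, 4]
r5 m[φ3→X3] = [15, 8, 12]
r5 m[φ3→X12] = [1, 3, 2]
r5 m[φ4→X7] = [0, 2, 2]
r5 m[φ4→X1] = [8, 15, 9]
r5 m[φ5→X7] = [3, 0, 2]
r5 m[φ5→X6] = [12, 8, 9]
r5 m[φ6→X6] = [2, 0, 3]
r5 m[φ7→X1] = [0, 3, 1]
r5 m[φ8→X7] = [6, 5, 8]
r5 m[X7→φ0] = [9, 7, 14]
r5 m[X7→φ1] = [13, 8, 14]
r5 m[X7→φ4] = [13, 6, 14]
r5 m[X7→φ5] = [10, 8, 14]
r5 m[X7→φ8] = [7, 3, 8]
r5 m[X4→φ2] = [0, 0, 0]
r5 m[X3→φ3] = [0, 0, 0]
r5 m[X6→φ5] = [2, 0, 3]
r5 m[X6→φ6] = [11, 7, 8]
r5 m[X1→φ4] = [0, 3, 1]
r5 m[X1→φ7] = [7, 14, 8]
r5 m[X5→φ1] = [0, 0, 0]
r5 m[X12→φ0] = [1, 3, 6]
r5 m[X12→φ2] = [8, 13, 10]
r5 m[X12→φ3] = [7, 10, 12]
r6 m[φ0→X7] = [4, 1, 2]
r6 m[φ0→X12] = [7, 13, 8]
r6 m[φ1→X7] = [0, 0, 2]
r6 m[φ1→X5] = [8, 13, 11]
r6 m[φ2→X4] = [10, 12, 8]
r6 m[φ2→X12] = [0, 0, 4]
r6 m[φ3→X3] = [15, 8, 12]
r6 m[φ3→X12] = [1, 3, 2]
r6 m[φ4→X7] = [0, 2, 2]
r6 m[φ4→X1] = [8, 15, 9]
r6 m[φ5→X7] = [3, 0, 2]
r6 m[φ5→X6] = [12, 8, 9]
r6 m[φ6→X6] = [2, 0, 3]
r6 m[φ7→X1] = [0, 3, 1]
r6 m[φ8→X7] = [6, 5, 8]
r6 m[X7→φ0] = [9, 7, 14]
r6 m[X7→φ1] = [13, 8, 14]
r6 m[X7→φ4] = [13, 6, 14]
r6 m[X7→φ5] = [10, 8, 14]
r6 m[X7→φ8] = [7, 3, 8]
r6 m[X4→φ2] = [0, 0, 0]
r6 m[X3→φ3] = [0, 0, 0]
r6 m[X6→φ5] = [2, 0, 3]
r6 m[X6→φ6] = [12, 8, 9]
r6 m[X1→φ4] = [0, 3, 1]
r6 m[X1→φ7] = [8, 15, 9]
r6 m[X5→φ1] = [0, 0, 0]
r6 m[X12→φ0] = [1, 3, 6]
r6 m[X12→φ2] = [8, 16, 10]
r6 m[X12→φ3] = [7, 13, 12]
r7 m[φ0→X7] = [4, 1, 2]
r7 m[φ0→X12] = [7, 13, 8]
r7 m[φ1→X7] = [0, 0, 2]
r7 m[φ1→X5] = [8, 13, 11]
r7 m[φ2→X4] = [10, 12, 8]
r7 m[φ2→X12] = [0, 0, 4]
r7 m[φ3→X3] = [15, 8, 12]
r7 m[φ3→X12] = [1, 3, 2]
r7 m[φ4→X7] = [0, 2, 2]
r7 m[φ4→X1] = [8, 15, 9]
r7 m[φ5→X7] = [3, 0, 2]
r7 m[φ5→X6] = [12, 8, 9]
r7 m[φ6→X6] = [2, 0, 3]
r7 m[φ7→X1] = [0, 3, 1]
r7 m[φ8→X7] = [6, 5, 8]
r7 m[X7→φ0] = [9, 7, 14]
r7 m[X7→φ1] = [13, 8, 14]
r7 m[X7→φ4] = [13, 6, 14]
r7 m[X7→φ5] = [10, 8, 14]
r7 m[X7→φ8] = [7, 3, 8]
r7 m[X4→φ2] = [0, 0, 0]
r7 m[X3→φ3] = [0, 0, 0]
r7 m[X6→φ5] = [2, 0, 3]
r7 m[X6→φ6] = [12, 8, 9]
r7 m[X1→φ4] = [0, 3, 1]
r7 m[X1→φ7] = [8, 15, 9]
r7 m[X5→φ1] = [0, 0, 0]
r7 m[X12→φ0] = [1, 3, 6]
r7 m[X12→φ2] = [8, 16, 10]
r7 m[X12→φ3] = [7, 13, 12]
fixed point reached at round 7
traceback from X7: (X7=1, X4=2, X3=1, X6=1, X1=0, X5=0, X12=0), score=8

assignment: (X7=1, X4=2, X3=1, X6=1, X1=0, X5=0, X12=0); score = 8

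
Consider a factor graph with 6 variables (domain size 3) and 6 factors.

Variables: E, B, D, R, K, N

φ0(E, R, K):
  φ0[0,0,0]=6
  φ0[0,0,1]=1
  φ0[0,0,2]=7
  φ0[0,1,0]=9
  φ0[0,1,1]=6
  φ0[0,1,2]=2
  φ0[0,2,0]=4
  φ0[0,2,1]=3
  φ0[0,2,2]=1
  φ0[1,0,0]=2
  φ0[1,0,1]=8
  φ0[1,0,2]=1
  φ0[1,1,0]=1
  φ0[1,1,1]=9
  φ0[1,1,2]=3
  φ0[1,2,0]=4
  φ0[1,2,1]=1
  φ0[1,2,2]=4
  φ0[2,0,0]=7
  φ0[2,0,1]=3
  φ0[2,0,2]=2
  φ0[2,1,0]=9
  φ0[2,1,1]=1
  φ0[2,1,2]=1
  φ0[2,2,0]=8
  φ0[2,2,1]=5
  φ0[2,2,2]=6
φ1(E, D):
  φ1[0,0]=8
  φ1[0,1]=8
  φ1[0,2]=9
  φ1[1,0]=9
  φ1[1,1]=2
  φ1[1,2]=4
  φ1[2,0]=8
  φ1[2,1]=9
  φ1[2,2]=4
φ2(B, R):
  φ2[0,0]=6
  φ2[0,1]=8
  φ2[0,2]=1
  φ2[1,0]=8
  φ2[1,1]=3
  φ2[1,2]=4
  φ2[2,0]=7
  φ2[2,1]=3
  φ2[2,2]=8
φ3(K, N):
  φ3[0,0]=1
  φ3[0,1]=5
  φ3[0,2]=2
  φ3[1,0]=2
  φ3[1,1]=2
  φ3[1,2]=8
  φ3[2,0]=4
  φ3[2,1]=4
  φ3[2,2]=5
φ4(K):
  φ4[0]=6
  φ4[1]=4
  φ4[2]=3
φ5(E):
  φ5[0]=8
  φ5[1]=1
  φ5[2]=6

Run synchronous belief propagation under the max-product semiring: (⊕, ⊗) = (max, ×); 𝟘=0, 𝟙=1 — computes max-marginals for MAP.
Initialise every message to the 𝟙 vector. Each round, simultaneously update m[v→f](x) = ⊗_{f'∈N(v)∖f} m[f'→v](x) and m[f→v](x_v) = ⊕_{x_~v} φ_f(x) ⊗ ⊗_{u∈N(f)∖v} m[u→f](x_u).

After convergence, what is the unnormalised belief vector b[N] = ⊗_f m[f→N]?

b[N] = [48384, 155520, 110592]

init: all messages = 𝟙 over 3 values
r1 m[φ0→E] = [9, 9, 9]
r1 m[φ0→R] = [8, 9, 8]
r1 m[φ0→K] = [9, 9, 7]
r1 m[φ1→E] = [9, 9, 9]
r1 m[φ1→D] = [9, 9, 9]
r1 m[φ2→B] = [8, 8, 8]
r1 m[φ2→R] = [8, 8, 8]
r1 m[φ3→K] = [5, 8, 5]
r1 m[φ3→N] = [4, 5, 8]
r1 m[φ4→K] = [6, 4, 3]
r1 m[φ5→E] = [8, 1, 6]
r1 m[E→φ0] = [1, 1, 1]
r1 m[E→φ1] = [1, 1, 1]
r1 m[E→φ5] = [1, 1, 1]
r1 m[B→φ2] = [1, 1, 1]
r1 m[D→φ1] = [1, 1, 1]
r1 m[R→φ0] = [1, 1, 1]
r1 m[R→φ2] = [1, 1, 1]
r1 m[K→φ0] = [1, 1, 1]
r1 m[K→φ3] = [1, 1, 1]
r1 m[K→φ4] = [1, 1, 1]
r1 m[N→φ3] = [1, 1, 1]
r2 m[φ0→E] = [9, 9, 9]
r2 m[φ0→R] = [8, 9, 8]
r2 m[φ0→K] = [9, 9, 7]
r2 m[φ1→E] = [9, 9, 9]
r2 m[φ1→D] = [9, 9, 9]
r2 m[φ2→B] = [8, 8, 8]
r2 m[φ2→R] = [8, 8, 8]
r2 m[φ3→K] = [5, 8, 5]
r2 m[φ3→N] = [4, 5, 8]
r2 m[φ4→K] = [6, 4, 3]
r2 m[φ5→E] = [8, 1, 6]
r2 m[E→φ0] = [72, 9, 54]
r2 m[E→φ1] = [72, 9, 54]
r2 m[E→φ5] = [81, 81, 81]
r2 m[B→φ2] = [1, 1, 1]
r2 m[D→φ1] = [1, 1, 1]
r2 m[R→φ0] = [8, 8, 8]
r2 m[R→φ2] = [8, 9, 8]
r2 m[K→φ0] = [30, 32, 15]
r2 m[K→φ3] = [54, 36, 21]
r2 m[K→φ4] = [45, 72, 35]
r2 m[N→φ3] = [1, 1, 1]
r3 m[φ0→E] = [2160, 2304, 2160]
r3 m[φ0→R] = [12960, 19440, 12960]
r3 m[φ0→K] = [5184, 3456, 4032]
r3 m[φ1→E] = [9, 9, 9]
r3 m[φ1→D] = [576, 576, 648]
r3 m[φ2→B] = [72, 64, 64]
r3 m[φ2→R] = [8, 8, 8]
r3 m[φ3→K] = [5, 8, 5]
r3 m[φ3→N] = [84, 270, 288]
r3 m[φ4→K] = [6, 4, 3]
r3 m[φ5→E] = [8, 1, 6]
r3 m[E→φ0] = [72, 9, 54]
r3 m[E→φ1] = [72, 9, 54]
r3 m[E→φ5] = [81, 81, 81]
r3 m[B→φ2] = [1, 1, 1]
r3 m[D→φ1] = [1, 1, 1]
r3 m[R→φ0] = [8, 8, 8]
r3 m[R→φ2] = [8, 9, 8]
r3 m[K→φ0] = [30, 32, 15]
r3 m[K→φ3] = [54, 36, 21]
r3 m[K→φ4] = [45, 72, 35]
r3 m[N→φ3] = [1, 1, 1]
r4 m[φ0→E] = [2160, 2304, 2160]
r4 m[φ0→R] = [12960, 19440, 12960]
r4 m[φ0→K] = [5184, 3456, 4032]
r4 m[φ1→E] = [9, 9, 9]
r4 m[φ1→D] = [576, 576, 648]
r4 m[φ2→B] = [72, 64, 64]
r4 m[φ2→R] = [8, 8, 8]
r4 m[φ3→K] = [5, 8, 5]
r4 m[φ3→N] = [84, 270, 288]
r4 m[φ4→K] = [6, 4, 3]
r4 m[φ5→E] = [8, 1, 6]
r4 m[E→φ0] = [72, 9, 54]
r4 m[E→φ1] = [17280, 2304, 12960]
r4 m[E→φ5] = [19440, 20736, 19440]
r4 m[B→φ2] = [1, 1, 1]
r4 m[D→φ1] = [1, 1, 1]
r4 m[R→φ0] = [8, 8, 8]
r4 m[R→φ2] = [12960, 19440, 12960]
r4 m[K→φ0] = [30, 32, 15]
r4 m[K→φ3] = [31104, 13824, 12096]
r4 m[K→φ4] = [25920, 27648, 20160]
r4 m[N→φ3] = [1, 1, 1]
r5 m[φ0→E] = [2160, 2304, 2160]
r5 m[φ0→R] = [12960, 19440, 12960]
r5 m[φ0→K] = [5184, 3456, 4032]
r5 m[φ1→E] = [9, 9, 9]
r5 m[φ1→D] = [138240, 138240, 155520]
r5 m[φ2→B] = [155520, 103680, 103680]
r5 m[φ2→R] = [8, 8, 8]
r5 m[φ3→K] = [5, 8, 5]
r5 m[φ3→N] = [48384, 155520, 110592]
r5 m[φ4→K] = [6, 4, 3]
r5 m[φ5→E] = [8, 1, 6]
r5 m[E→φ0] = [72, 9, 54]
r5 m[E→φ1] = [17280, 2304, 12960]
r5 m[E→φ5] = [19440, 20736, 19440]
r5 m[B→φ2] = [1, 1, 1]
r5 m[D→φ1] = [1, 1, 1]
r5 m[R→φ0] = [8, 8, 8]
r5 m[R→φ2] = [12960, 19440, 12960]
r5 m[K→φ0] = [30, 32, 15]
r5 m[K→φ3] = [31104, 13824, 12096]
r5 m[K→φ4] = [25920, 27648, 20160]
r5 m[N→φ3] = [1, 1, 1]
r6 m[φ0→E] = [2160, 2304, 2160]
r6 m[φ0→R] = [12960, 19440, 12960]
r6 m[φ0→K] = [5184, 3456, 4032]
r6 m[φ1→E] = [9, 9, 9]
r6 m[φ1→D] = [138240, 138240, 155520]
r6 m[φ2→B] = [155520, 103680, 103680]
r6 m[φ2→R] = [8, 8, 8]
r6 m[φ3→K] = [5, 8, 5]
r6 m[φ3→N] = [48384, 155520, 110592]
r6 m[φ4→K] = [6, 4, 3]
r6 m[φ5→E] = [8, 1, 6]
r6 m[E→φ0] = [72, 9, 54]
r6 m[E→φ1] = [17280, 2304, 12960]
r6 m[E→φ5] = [19440, 20736, 19440]
r6 m[B→φ2] = [1, 1, 1]
r6 m[D→φ1] = [1, 1, 1]
r6 m[R→φ0] = [8, 8, 8]
r6 m[R→φ2] = [12960, 19440, 12960]
r6 m[K→φ0] = [30, 32, 15]
r6 m[K→φ3] = [31104, 13824, 12096]
r6 m[K→φ4] = [25920, 27648, 20160]
r6 m[N→φ3] = [1, 1, 1]
fixed point reached at round 6
b[N] = ⊗ incoming = [48384, 155520, 110592]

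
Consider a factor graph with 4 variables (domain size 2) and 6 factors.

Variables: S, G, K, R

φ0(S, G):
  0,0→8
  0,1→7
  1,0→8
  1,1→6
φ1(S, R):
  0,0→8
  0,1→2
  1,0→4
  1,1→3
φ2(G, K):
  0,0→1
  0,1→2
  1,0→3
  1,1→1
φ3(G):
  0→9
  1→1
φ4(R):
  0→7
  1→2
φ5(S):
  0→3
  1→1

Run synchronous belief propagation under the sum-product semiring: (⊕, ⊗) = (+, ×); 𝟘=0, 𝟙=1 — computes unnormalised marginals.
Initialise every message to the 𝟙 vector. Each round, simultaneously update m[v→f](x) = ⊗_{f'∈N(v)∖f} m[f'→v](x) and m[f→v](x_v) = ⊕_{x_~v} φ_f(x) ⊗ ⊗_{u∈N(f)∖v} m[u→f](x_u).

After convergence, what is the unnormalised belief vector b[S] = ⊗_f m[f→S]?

b[S] = [43920, 8160]

init: all messages = 𝟙 over 2 values
r1 m[φ0→S] = [15, 14]
r1 m[φ0→G] = [16, 13]
r1 m[φ1→S] = [10, 7]
r1 m[φ1→R] = [12, 5]
r1 m[φ2→G] = [3, 4]
r1 m[φ2→K] = [4, 3]
r1 m[φ3→G] = [9, 1]
r1 m[φ4→R] = [7, 2]
r1 m[φ5→S] = [3, 1]
r1 m[S→φ0] = [1, 1]
r1 m[S→φ1] = [1, 1]
r1 m[S→φ5] = [1, 1]
r1 m[G→φ0] = [1, 1]
r1 m[G→φ2] = [1, 1]
r1 m[G→φ3] = [1, 1]
r1 m[K→φ2] = [1, 1]
r1 m[R→φ1] = [1, 1]
r1 m[R→φ4] = [1, 1]
r2 m[φ0→S] = [15, 14]
r2 m[φ0→G] = [16, 13]
r2 m[φ1→S] = [10, 7]
r2 m[φ1→R] = [12, 5]
r2 m[φ2→G] = [3, 4]
r2 m[φ2→K] = [4, 3]
r2 m[φ3→G] = [9, 1]
r2 m[φ4→R] = [7, 2]
r2 m[φ5→S] = [3, 1]
r2 m[S→φ0] = [30, 7]
r2 m[S→φ1] = [45, 14]
r2 m[S→φ5] = [150, 98]
r2 m[G→φ0] = [27, 4]
r2 m[G→φ2] = [144, 13]
r2 m[G→φ3] = [48, 52]
r2 m[K→φ2] = [1, 1]
r2 m[R→φ1] = [7, 2]
r2 m[R→φ4] = [12, 5]
r3 m[φ0→S] = [244, 240]
r3 m[φ0→G] = [296, 252]
r3 m[φ1→S] = [60, 34]
r3 m[φ1→R] = [416, 132]
r3 m[φ2→G] = [3, 4]
r3 m[φ2→K] = [183, 301]
r3 m[φ3→G] = [9, 1]
r3 m[φ4→R] = [7, 2]
r3 m[φ5→S] = [3, 1]
r3 m[S→φ0] = [30, 7]
r3 m[S→φ1] = [45, 14]
r3 m[S→φ5] = [150, 98]
r3 m[G→φ0] = [27, 4]
r3 m[G→φ2] = [144, 13]
r3 m[G→φ3] = [48, 52]
r3 m[K→φ2] = [1, 1]
r3 m[R→φ1] = [7, 2]
r3 m[R→φ4] = [12, 5]
r4 m[φ0→S] = [244, 240]
r4 m[φ0→G] = [296, 252]
r4 m[φ1→S] = [60, 34]
r4 m[φ1→R] = [416, 132]
r4 m[φ2→G] = [3, 4]
r4 m[φ2→K] = [183, 301]
r4 m[φ3→G] = [9, 1]
r4 m[φ4→R] = [7, 2]
r4 m[φ5→S] = [3, 1]
r4 m[S→φ0] = [180, 34]
r4 m[S→φ1] = [732, 240]
r4 m[S→φ5] = [14640, 8160]
r4 m[G→φ0] = [27, 4]
r4 m[G→φ2] = [2664, 252]
r4 m[G→φ3] = [888, 1008]
r4 m[K→φ2] = [1, 1]
r4 m[R→φ1] = [7, 2]
r4 m[R→φ4] = [416, 132]
r5 m[φ0→S] = [244, 240]
r5 m[φ0→G] = [1712, 1464]
r5 m[φ1→S] = [60, 34]
r5 m[φ1→R] = [6816, 2184]
r5 m[φ2→G] = [3, 4]
r5 m[φ2→K] = [3420, 5580]
r5 m[φ3→G] = [9, 1]
r5 m[φ4→R] = [7, 2]
r5 m[φ5→S] = [3, 1]
r5 m[S→φ0] = [180, 34]
r5 m[S→φ1] = [732, 240]
r5 m[S→φ5] = [14640, 8160]
r5 m[G→φ0] = [27, 4]
r5 m[G→φ2] = [2664, 252]
r5 m[G→φ3] = [888, 1008]
r5 m[K→φ2] = [1, 1]
r5 m[R→φ1] = [7, 2]
r5 m[R→φ4] = [416, 132]
r6 m[φ0→S] = [244, 240]
r6 m[φ0→G] = [1712, 1464]
r6 m[φ1→S] = [60, 34]
r6 m[φ1→R] = [6816, 2184]
r6 m[φ2→G] = [3, 4]
r6 m[φ2→K] = [3420, 5580]
r6 m[φ3→G] = [9, 1]
r6 m[φ4→R] = [7, 2]
r6 m[φ5→S] = [3, 1]
r6 m[S→φ0] = [180, 34]
r6 m[S→φ1] = [732, 240]
r6 m[S→φ5] = [14640, 8160]
r6 m[G→φ0] = [27, 4]
r6 m[G→φ2] = [15408, 1464]
r6 m[G→φ3] = [5136, 5856]
r6 m[K→φ2] = [1, 1]
r6 m[R→φ1] = [7, 2]
r6 m[R→φ4] = [6816, 2184]
r7 m[φ0→S] = [244, 240]
r7 m[φ0→G] = [1712, 1464]
r7 m[φ1→S] = [60, 34]
r7 m[φ1→R] = [6816, 2184]
r7 m[φ2→G] = [3, 4]
r7 m[φ2→K] = [19800, 32280]
r7 m[φ3→G] = [9, 1]
r7 m[φ4→R] = [7, 2]
r7 m[φ5→S] = [3, 1]
r7 m[S→φ0] = [180, 34]
r7 m[S→φ1] = [732, 240]
r7 m[S→φ5] = [14640, 8160]
r7 m[G→φ0] = [27, 4]
r7 m[G→φ2] = [15408, 1464]
r7 m[G→φ3] = [5136, 5856]
r7 m[K→φ2] = [1, 1]
r7 m[R→φ1] = [7, 2]
r7 m[R→φ4] = [6816, 2184]
r8 m[φ0→S] = [244, 240]
r8 m[φ0→G] = [1712, 1464]
r8 m[φ1→S] = [60, 34]
r8 m[φ1→R] = [6816, 2184]
r8 m[φ2→G] = [3, 4]
r8 m[φ2→K] = [19800, 32280]
r8 m[φ3→G] = [9, 1]
r8 m[φ4→R] = [7, 2]
r8 m[φ5→S] = [3, 1]
r8 m[S→φ0] = [180, 34]
r8 m[S→φ1] = [732, 240]
r8 m[S→φ5] = [14640, 8160]
r8 m[G→φ0] = [27, 4]
r8 m[G→φ2] = [15408, 1464]
r8 m[G→φ3] = [5136, 5856]
r8 m[K→φ2] = [1, 1]
r8 m[R→φ1] = [7, 2]
r8 m[R→φ4] = [6816, 2184]
fixed point reached at round 8
b[S] = ⊗ incoming = [43920, 8160]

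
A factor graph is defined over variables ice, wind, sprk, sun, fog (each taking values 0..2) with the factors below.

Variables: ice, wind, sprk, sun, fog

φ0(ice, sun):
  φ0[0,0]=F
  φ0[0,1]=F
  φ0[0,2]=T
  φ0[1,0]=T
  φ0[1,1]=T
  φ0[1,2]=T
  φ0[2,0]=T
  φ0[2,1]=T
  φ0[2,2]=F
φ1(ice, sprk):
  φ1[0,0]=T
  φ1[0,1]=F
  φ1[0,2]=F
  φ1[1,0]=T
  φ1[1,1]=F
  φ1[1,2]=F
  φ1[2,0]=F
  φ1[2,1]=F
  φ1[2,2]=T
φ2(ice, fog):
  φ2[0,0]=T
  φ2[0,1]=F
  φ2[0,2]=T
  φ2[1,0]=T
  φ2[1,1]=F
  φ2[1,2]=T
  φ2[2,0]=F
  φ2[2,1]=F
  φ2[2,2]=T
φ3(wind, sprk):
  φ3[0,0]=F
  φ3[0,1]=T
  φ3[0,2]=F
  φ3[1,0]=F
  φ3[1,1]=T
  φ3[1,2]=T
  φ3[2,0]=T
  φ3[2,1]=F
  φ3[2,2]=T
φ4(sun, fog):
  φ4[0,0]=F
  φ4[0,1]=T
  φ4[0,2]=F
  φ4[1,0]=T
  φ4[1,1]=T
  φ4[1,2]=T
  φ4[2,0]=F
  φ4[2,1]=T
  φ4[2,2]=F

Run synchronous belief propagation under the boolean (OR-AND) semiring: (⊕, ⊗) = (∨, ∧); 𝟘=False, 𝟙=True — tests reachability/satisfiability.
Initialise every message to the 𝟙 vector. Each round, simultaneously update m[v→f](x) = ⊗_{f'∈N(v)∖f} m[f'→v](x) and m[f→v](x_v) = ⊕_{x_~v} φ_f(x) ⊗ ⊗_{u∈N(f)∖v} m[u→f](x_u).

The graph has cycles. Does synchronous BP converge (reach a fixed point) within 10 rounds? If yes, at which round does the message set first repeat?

init: all messages = 𝟙 over 3 values
r1 m[φ0→ice] = [T, T, T]
r1 m[φ0→sun] = [T, T, T]
r1 m[φ1→ice] = [T, T, T]
r1 m[φ1→sprk] = [T, F, T]
r1 m[φ2→ice] = [T, T, T]
r1 m[φ2→fog] = [T, F, T]
r1 m[φ3→wind] = [T, T, T]
r1 m[φ3→sprk] = [T, T, T]
r1 m[φ4→sun] = [T, T, T]
r1 m[φ4→fog] = [T, T, T]
r1 m[ice→φ0] = [T, T, T]
r1 m[ice→φ1] = [T, T, T]
r1 m[ice→φ2] = [T, T, T]
r1 m[wind→φ3] = [T, T, T]
r1 m[sprk→φ1] = [T, T, T]
r1 m[sprk→φ3] = [T, T, T]
r1 m[sun→φ0] = [T, T, T]
r1 m[sun→φ4] = [T, T, T]
r1 m[fog→φ2] = [T, T, T]
r1 m[fog→φ4] = [T, T, T]
r2 m[φ0→ice] = [T, T, T]
r2 m[φ0→sun] = [T, T, T]
r2 m[φ1→ice] = [T, T, T]
r2 m[φ1→sprk] = [T, F, T]
r2 m[φ2→ice] = [T, T, T]
r2 m[φ2→fog] = [T, F, T]
r2 m[φ3→wind] = [T, T, T]
r2 m[φ3→sprk] = [T, T, T]
r2 m[φ4→sun] = [T, T, T]
r2 m[φ4→fog] = [T, T, T]
r2 m[ice→φ0] = [T, T, T]
r2 m[ice→φ1] = [T, T, T]
r2 m[ice→φ2] = [T, T, T]
r2 m[wind→φ3] = [T, T, T]
r2 m[sprk→φ1] = [T, T, T]
r2 m[sprk→φ3] = [T, F, T]
r2 m[sun→φ0] = [T, T, T]
r2 m[sun→φ4] = [T, T, T]
r2 m[fog→φ2] = [T, T, T]
r2 m[fog→φ4] = [T, F, T]
r3 m[φ0→ice] = [T, T, T]
r3 m[φ0→sun] = [T, T, T]
r3 m[φ1→ice] = [T, T, T]
r3 m[φ1→sprk] = [T, F, T]
r3 m[φ2→ice] = [T, T, T]
r3 m[φ2→fog] = [T, F, T]
r3 m[φ3→wind] = [F, T, T]
r3 m[φ3→sprk] = [T, T, T]
r3 m[φ4→sun] = [F, T, F]
r3 m[φ4→fog] = [T, T, T]
r3 m[ice→φ0] = [T, T, T]
r3 m[ice→φ1] = [T, T, T]
r3 m[ice→φ2] = [T, T, T]
r3 m[wind→φ3] = [T, T, T]
r3 m[sprk→φ1] = [T, T, T]
r3 m[sprk→φ3] = [T, F, T]
r3 m[sun→φ0] = [T, T, T]
r3 m[sun→φ4] = [T, T, T]
r3 m[fog→φ2] = [T, T, T]
r3 m[fog→φ4] = [T, F, T]
r4 m[φ0→ice] = [T, T, T]
r4 m[φ0→sun] = [T, T, T]
r4 m[φ1→ice] = [T, T, T]
r4 m[φ1→sprk] = [T, F, T]
r4 m[φ2→ice] = [T, T, T]
r4 m[φ2→fog] = [T, F, T]
r4 m[φ3→wind] = [F, T, T]
r4 m[φ3→sprk] = [T, T, T]
r4 m[φ4→sun] = [F, T, F]
r4 m[φ4→fog] = [T, T, T]
r4 m[ice→φ0] = [T, T, T]
r4 m[ice→φ1] = [T, T, T]
r4 m[ice→φ2] = [T, T, T]
r4 m[wind→φ3] = [T, T, T]
r4 m[sprk→φ1] = [T, T, T]
r4 m[sprk→φ3] = [T, F, T]
r4 m[sun→φ0] = [F, T, F]
r4 m[sun→φ4] = [T, T, T]
r4 m[fog→φ2] = [T, T, T]
r4 m[fog→φ4] = [T, F, T]
r5 m[φ0→ice] = [F, T, T]
r5 m[φ0→sun] = [T, T, T]
r5 m[φ1→ice] = [T, T, T]
r5 m[φ1→sprk] = [T, F, T]
r5 m[φ2→ice] = [T, T, T]
r5 m[φ2→fog] = [T, F, T]
r5 m[φ3→wind] = [F, T, T]
r5 m[φ3→sprk] = [T, T, T]
r5 m[φ4→sun] = [F, T, F]
r5 m[φ4→fog] = [T, T, T]
r5 m[ice→φ0] = [T, T, T]
r5 m[ice→φ1] = [T, T, T]
r5 m[ice→φ2] = [T, T, T]
r5 m[wind→φ3] = [T, T, T]
r5 m[sprk→φ1] = [T, T, T]
r5 m[sprk→φ3] = [T, F, T]
r5 m[sun→φ0] = [F, T, F]
r5 m[sun→φ4] = [T, T, T]
r5 m[fog→φ2] = [T, T, T]
r5 m[fog→φ4] = [T, F, T]
r6 m[φ0→ice] = [F, T, T]
r6 m[φ0→sun] = [T, T, T]
r6 m[φ1→ice] = [T, T, T]
r6 m[φ1→sprk] = [T, F, T]
r6 m[φ2→ice] = [T, T, T]
r6 m[φ2→fog] = [T, F, T]
r6 m[φ3→wind] = [F, T, T]
r6 m[φ3→sprk] = [T, T, T]
r6 m[φ4→sun] = [F, T, F]
r6 m[φ4→fog] = [T, T, T]
r6 m[ice→φ0] = [T, T, T]
r6 m[ice→φ1] = [F, T, T]
r6 m[ice→φ2] = [F, T, T]
r6 m[wind→φ3] = [T, T, T]
r6 m[sprk→φ1] = [T, T, T]
r6 m[sprk→φ3] = [T, F, T]
r6 m[sun→φ0] = [F, T, F]
r6 m[sun→φ4] = [T, T, T]
r6 m[fog→φ2] = [T, T, T]
r6 m[fog→φ4] = [T, F, T]
r7 m[φ0→ice] = [F, T, T]
r7 m[φ0→sun] = [T, T, T]
r7 m[φ1→ice] = [T, T, T]
r7 m[φ1→sprk] = [T, F, T]
r7 m[φ2→ice] = [T, T, T]
r7 m[φ2→fog] = [T, F, T]
r7 m[φ3→wind] = [F, T, T]
r7 m[φ3→sprk] = [T, T, T]
r7 m[φ4→sun] = [F, T, F]
r7 m[φ4→fog] = [T, T, T]
r7 m[ice→φ0] = [T, T, T]
r7 m[ice→φ1] = [F, T, T]
r7 m[ice→φ2] = [F, T, T]
r7 m[wind→φ3] = [T, T, T]
r7 m[sprk→φ1] = [T, T, T]
r7 m[sprk→φ3] = [T, F, T]
r7 m[sun→φ0] = [F, T, F]
r7 m[sun→φ4] = [T, T, T]
r7 m[fog→φ2] = [T, T, T]
r7 m[fog→φ4] = [T, F, T]
fixed point reached at round 7
messages reach a fixed point at round 7

CONVERGED at round 7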